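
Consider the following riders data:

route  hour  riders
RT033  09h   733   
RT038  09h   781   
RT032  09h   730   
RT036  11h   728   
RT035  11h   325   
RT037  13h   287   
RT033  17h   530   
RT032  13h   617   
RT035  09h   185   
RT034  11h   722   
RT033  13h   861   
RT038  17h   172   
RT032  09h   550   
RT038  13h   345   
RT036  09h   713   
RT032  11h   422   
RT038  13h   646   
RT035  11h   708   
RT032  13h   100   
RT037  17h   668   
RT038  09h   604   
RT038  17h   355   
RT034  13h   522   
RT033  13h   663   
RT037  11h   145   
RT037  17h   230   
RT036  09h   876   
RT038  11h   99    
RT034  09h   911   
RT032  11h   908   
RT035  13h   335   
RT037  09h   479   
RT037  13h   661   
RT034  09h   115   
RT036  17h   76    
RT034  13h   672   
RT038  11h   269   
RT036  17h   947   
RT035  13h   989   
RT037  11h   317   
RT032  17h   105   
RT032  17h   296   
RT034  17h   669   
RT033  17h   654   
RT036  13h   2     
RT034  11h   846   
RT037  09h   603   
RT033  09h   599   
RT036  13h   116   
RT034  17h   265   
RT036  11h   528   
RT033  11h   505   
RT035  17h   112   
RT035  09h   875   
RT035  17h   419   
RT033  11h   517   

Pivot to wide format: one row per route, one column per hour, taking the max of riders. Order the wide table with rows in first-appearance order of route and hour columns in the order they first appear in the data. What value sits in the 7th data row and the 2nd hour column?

846

With rows in first-appearance order of route, row 7 is route=RT034. hour columns in first-appearance order: 09h, 11h, 13h, 17h; column 2 is 11h.
Long rows with route=RT034, hour=11h: max(722, 846) = 846.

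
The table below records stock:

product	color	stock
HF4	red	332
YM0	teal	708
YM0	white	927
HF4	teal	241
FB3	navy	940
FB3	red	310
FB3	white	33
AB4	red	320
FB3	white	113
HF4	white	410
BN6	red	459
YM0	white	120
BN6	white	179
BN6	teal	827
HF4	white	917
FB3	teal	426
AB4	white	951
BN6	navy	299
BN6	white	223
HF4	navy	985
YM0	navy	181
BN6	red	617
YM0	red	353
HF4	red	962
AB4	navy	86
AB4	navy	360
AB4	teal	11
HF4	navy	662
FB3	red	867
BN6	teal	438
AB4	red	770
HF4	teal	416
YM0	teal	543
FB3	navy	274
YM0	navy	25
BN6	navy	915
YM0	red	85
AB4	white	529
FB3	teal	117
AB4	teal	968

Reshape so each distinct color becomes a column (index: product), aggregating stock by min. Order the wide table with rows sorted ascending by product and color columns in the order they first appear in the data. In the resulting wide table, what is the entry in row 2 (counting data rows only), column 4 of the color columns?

With rows sorted ascending by product, row 2 is product=BN6. color columns in first-appearance order: red, teal, white, navy; column 4 is navy.
Long rows with product=BN6, color=navy: min(299, 915) = 299.

299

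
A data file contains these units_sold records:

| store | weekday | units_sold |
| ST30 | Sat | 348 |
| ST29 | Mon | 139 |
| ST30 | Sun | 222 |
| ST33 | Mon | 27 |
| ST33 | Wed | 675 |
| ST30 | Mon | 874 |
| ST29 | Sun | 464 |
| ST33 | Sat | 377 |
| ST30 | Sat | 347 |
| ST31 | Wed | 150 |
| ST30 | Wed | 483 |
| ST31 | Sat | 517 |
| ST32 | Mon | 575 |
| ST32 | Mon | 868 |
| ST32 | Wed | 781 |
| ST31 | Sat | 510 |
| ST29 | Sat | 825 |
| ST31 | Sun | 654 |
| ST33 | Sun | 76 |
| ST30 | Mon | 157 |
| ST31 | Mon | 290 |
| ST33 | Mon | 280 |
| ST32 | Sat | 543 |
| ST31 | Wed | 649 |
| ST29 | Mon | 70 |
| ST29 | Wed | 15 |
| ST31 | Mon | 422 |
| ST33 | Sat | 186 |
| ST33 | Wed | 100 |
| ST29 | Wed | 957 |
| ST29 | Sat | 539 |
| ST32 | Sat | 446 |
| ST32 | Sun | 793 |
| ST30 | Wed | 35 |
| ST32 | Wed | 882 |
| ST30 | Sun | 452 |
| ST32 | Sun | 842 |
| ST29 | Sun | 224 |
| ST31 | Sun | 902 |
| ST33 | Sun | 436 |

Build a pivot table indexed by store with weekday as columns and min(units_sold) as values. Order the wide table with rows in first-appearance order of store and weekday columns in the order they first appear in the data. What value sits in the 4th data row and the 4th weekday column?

With rows in first-appearance order of store, row 4 is store=ST31. weekday columns in first-appearance order: Sat, Mon, Sun, Wed; column 4 is Wed.
Long rows with store=ST31, weekday=Wed: min(150, 649) = 150.

150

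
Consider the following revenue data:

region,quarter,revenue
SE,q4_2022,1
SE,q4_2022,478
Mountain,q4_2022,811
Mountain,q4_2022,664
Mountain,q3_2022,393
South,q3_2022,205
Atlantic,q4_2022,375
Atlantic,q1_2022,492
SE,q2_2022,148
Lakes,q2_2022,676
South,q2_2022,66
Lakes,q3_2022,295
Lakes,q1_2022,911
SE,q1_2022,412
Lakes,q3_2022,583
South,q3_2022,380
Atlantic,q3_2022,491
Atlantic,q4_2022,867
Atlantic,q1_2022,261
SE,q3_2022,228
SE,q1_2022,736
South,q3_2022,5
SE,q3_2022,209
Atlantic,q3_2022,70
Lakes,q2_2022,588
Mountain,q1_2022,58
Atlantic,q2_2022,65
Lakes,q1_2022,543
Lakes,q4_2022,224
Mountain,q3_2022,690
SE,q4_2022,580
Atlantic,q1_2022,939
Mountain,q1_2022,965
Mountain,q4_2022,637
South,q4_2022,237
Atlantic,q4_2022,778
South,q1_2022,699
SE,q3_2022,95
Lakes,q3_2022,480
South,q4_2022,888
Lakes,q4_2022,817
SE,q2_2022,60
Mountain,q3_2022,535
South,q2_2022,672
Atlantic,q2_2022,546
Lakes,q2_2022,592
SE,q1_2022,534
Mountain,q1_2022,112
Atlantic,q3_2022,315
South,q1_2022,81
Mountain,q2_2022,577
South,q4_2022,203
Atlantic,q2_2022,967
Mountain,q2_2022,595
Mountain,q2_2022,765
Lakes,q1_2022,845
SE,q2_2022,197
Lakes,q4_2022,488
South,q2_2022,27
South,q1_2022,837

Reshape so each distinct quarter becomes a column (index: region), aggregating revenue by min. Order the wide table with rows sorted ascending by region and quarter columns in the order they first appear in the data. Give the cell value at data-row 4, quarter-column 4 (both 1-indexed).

60

With rows sorted ascending by region, row 4 is region=SE. quarter columns in first-appearance order: q4_2022, q3_2022, q1_2022, q2_2022; column 4 is q2_2022.
Long rows with region=SE, quarter=q2_2022: min(148, 60, 197) = 60.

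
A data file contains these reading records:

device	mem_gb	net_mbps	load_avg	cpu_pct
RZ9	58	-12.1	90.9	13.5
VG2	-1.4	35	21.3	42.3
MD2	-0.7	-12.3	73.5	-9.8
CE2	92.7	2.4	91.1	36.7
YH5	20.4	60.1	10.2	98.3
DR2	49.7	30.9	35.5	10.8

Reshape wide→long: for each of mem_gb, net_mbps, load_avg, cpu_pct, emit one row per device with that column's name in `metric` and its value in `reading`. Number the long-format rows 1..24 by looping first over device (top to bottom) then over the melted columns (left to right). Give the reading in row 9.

-0.7

24 rows total (6 × 4). Row 9: index ⌊(9-1)/4⌋ = 2 into device → MD2; (9-1) mod 4 = 0 into the melted columns → mem_gb.
So row 9 is (MD2, mem_gb, -0.7); reading = -0.7.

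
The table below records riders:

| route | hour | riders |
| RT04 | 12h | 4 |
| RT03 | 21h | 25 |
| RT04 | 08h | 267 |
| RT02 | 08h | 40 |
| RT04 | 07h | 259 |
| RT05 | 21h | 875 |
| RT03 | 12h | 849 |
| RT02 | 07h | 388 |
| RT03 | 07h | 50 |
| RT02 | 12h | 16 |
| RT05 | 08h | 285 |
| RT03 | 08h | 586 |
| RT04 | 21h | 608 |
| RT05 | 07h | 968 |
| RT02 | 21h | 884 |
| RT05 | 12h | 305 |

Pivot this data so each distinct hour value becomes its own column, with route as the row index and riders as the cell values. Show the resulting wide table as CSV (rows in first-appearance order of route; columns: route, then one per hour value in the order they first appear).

route,12h,21h,08h,07h
RT04,4,608,267,259
RT03,849,25,586,50
RT02,16,884,40,388
RT05,305,875,285,968

Columns: route plus the 4 distinct hour values (12h, 21h, 08h, 07h).
For example, row RT04 column 12h takes riders=4 from the long row (RT04, 12h).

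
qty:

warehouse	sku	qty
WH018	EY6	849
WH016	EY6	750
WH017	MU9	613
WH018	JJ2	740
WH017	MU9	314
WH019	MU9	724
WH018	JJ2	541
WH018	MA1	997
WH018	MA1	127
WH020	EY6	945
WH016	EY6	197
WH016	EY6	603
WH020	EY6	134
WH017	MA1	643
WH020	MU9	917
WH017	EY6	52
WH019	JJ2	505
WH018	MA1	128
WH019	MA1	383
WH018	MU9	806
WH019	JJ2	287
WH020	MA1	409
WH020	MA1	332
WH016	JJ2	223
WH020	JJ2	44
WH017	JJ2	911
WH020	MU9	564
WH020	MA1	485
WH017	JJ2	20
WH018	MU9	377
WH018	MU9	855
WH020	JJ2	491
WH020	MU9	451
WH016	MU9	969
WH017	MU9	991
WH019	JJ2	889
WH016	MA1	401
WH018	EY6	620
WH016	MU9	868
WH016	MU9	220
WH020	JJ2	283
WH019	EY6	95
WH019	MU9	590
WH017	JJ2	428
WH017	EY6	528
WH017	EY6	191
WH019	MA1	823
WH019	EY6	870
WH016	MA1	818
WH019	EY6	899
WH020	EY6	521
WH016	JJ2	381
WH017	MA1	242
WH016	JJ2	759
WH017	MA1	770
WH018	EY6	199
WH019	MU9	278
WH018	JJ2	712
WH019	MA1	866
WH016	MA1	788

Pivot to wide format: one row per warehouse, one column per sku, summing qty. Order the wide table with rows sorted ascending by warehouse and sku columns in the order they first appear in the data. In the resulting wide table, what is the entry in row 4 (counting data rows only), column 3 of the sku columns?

With rows sorted ascending by warehouse, row 4 is warehouse=WH019. sku columns in first-appearance order: EY6, MU9, JJ2, MA1; column 3 is JJ2.
Long rows with warehouse=WH019, sku=JJ2: 505 + 287 + 889 = 1681.

1681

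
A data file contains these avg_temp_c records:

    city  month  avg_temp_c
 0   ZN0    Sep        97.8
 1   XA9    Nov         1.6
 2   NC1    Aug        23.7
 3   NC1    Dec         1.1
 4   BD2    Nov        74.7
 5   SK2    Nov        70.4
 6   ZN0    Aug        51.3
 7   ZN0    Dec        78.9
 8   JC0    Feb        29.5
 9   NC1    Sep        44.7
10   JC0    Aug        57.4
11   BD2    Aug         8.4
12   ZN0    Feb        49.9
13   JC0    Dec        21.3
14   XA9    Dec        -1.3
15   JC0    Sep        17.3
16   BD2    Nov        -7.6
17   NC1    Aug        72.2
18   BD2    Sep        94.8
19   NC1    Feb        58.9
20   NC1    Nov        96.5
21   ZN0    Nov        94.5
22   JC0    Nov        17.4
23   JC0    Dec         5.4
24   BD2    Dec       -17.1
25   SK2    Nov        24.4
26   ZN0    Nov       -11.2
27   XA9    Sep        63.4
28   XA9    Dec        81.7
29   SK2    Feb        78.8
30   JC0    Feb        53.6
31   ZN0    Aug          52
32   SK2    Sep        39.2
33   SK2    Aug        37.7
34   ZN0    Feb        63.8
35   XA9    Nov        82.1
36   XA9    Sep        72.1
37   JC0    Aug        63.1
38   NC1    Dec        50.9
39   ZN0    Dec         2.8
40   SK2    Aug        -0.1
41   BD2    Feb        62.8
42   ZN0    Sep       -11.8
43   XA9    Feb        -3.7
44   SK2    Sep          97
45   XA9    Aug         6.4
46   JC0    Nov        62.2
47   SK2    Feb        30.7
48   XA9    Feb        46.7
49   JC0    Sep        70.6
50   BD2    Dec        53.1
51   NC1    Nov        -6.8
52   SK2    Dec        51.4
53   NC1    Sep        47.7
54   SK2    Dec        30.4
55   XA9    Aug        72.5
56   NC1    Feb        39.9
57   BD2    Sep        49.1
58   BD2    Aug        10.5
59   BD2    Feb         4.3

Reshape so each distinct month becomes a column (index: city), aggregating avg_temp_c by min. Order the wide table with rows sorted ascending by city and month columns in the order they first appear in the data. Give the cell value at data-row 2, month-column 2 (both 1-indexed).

17.4

With rows sorted ascending by city, row 2 is city=JC0. month columns in first-appearance order: Sep, Nov, Aug, Dec, Feb; column 2 is Nov.
Long rows with city=JC0, month=Nov: min(17.4, 62.2) = 17.4.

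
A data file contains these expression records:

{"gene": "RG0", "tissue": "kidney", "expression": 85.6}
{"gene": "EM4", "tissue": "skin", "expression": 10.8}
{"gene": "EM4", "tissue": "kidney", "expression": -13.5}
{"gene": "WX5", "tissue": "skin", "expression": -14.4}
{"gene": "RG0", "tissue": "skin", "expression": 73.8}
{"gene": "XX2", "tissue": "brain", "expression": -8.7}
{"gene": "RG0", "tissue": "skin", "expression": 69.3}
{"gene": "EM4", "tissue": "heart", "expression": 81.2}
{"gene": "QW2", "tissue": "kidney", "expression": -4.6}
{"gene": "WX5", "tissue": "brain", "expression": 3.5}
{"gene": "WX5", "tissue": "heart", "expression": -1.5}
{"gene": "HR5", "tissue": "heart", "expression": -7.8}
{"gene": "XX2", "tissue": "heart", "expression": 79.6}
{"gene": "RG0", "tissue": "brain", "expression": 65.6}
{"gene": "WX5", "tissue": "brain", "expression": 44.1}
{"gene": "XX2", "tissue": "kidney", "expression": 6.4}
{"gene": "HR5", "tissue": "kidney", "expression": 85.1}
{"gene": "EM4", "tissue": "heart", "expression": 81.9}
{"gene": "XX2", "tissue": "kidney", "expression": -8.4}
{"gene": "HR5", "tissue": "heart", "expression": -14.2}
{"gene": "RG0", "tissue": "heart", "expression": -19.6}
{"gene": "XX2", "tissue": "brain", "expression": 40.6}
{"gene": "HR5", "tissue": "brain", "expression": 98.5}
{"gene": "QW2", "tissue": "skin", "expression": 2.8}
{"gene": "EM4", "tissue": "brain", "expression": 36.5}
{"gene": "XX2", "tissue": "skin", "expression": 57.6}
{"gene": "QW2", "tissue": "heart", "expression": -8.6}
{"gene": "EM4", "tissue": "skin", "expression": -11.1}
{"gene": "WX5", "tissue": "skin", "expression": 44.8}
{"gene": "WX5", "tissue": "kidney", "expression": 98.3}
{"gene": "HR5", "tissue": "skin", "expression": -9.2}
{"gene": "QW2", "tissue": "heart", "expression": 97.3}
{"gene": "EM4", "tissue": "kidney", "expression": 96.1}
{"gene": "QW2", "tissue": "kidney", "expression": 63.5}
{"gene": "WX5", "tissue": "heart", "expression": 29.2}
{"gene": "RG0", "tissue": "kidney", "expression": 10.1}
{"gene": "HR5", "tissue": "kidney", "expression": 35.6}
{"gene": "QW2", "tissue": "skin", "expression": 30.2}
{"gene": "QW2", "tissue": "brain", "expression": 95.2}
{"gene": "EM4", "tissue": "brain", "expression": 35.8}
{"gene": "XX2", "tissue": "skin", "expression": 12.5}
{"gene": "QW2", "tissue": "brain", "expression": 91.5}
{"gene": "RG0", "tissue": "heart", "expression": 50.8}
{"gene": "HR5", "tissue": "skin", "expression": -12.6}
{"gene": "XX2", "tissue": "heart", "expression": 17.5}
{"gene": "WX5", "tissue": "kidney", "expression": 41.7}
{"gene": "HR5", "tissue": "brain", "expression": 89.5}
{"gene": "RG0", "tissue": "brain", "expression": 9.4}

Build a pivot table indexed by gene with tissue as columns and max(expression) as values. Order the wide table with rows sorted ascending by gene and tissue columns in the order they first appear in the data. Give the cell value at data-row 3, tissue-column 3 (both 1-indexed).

95.2

With rows sorted ascending by gene, row 3 is gene=QW2. tissue columns in first-appearance order: kidney, skin, brain, heart; column 3 is brain.
Long rows with gene=QW2, tissue=brain: max(95.2, 91.5) = 95.2.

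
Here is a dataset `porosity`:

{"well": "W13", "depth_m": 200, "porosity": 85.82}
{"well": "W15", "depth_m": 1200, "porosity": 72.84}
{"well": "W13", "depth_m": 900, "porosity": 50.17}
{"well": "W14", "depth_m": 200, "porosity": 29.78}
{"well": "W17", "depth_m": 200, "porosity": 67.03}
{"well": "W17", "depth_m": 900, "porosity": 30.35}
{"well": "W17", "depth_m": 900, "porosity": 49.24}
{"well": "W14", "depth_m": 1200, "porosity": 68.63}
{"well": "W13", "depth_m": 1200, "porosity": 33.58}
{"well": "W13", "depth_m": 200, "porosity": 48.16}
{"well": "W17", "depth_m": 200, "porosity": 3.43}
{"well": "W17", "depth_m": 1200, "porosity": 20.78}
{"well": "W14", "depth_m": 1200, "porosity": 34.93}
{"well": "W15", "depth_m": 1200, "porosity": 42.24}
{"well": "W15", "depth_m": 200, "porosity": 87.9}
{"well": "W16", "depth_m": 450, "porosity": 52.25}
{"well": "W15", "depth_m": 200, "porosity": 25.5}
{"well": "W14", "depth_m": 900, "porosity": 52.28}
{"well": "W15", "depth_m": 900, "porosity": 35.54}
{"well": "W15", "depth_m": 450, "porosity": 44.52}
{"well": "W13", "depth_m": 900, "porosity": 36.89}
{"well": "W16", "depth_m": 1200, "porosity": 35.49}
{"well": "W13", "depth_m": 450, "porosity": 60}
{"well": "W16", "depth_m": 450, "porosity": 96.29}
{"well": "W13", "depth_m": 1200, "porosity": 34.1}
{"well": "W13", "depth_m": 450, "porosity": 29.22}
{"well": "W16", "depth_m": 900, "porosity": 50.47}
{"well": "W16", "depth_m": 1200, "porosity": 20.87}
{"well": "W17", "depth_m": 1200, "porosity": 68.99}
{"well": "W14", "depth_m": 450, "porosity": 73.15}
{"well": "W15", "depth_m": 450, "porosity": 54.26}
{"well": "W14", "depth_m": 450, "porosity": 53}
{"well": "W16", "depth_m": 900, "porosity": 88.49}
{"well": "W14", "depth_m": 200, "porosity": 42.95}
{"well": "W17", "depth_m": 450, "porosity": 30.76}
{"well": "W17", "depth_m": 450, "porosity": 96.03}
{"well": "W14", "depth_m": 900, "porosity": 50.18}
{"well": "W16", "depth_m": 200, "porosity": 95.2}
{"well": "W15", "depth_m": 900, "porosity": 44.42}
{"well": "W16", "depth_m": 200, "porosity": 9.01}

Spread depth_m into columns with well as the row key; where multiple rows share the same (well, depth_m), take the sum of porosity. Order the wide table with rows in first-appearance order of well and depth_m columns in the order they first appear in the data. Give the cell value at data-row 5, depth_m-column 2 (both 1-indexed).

With rows in first-appearance order of well, row 5 is well=W16. depth_m columns in first-appearance order: 200, 1200, 900, 450; column 2 is 1200.
Long rows with well=W16, depth_m=1200: 35.49 + 20.87 = 56.36.

56.36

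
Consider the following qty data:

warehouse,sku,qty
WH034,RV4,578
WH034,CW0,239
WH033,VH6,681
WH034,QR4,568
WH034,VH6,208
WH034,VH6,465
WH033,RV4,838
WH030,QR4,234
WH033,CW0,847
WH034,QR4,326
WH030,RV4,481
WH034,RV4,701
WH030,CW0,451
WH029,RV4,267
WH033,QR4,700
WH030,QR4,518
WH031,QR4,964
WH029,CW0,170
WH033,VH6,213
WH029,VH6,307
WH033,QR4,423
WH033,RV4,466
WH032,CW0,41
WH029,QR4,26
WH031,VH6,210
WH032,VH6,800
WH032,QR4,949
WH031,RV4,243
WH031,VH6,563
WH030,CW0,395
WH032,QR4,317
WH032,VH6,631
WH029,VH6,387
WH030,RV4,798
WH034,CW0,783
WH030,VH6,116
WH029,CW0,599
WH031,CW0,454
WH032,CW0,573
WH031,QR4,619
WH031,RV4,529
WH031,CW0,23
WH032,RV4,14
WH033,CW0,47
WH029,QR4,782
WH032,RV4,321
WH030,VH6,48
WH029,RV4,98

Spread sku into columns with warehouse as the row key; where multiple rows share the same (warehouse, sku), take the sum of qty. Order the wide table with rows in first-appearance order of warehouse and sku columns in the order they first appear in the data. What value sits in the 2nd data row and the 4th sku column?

1123

With rows in first-appearance order of warehouse, row 2 is warehouse=WH033. sku columns in first-appearance order: RV4, CW0, VH6, QR4; column 4 is QR4.
Long rows with warehouse=WH033, sku=QR4: 700 + 423 = 1123.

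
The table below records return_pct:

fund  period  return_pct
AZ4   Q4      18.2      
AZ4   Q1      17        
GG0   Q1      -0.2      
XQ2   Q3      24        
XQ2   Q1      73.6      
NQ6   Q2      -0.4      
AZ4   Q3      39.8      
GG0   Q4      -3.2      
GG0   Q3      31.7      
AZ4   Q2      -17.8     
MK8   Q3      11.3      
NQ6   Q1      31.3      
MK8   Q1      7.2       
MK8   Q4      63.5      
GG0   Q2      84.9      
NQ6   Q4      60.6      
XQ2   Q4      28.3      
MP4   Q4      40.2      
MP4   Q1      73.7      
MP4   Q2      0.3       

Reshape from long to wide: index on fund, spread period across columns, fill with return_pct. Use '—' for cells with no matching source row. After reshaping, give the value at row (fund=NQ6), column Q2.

The long row with fund=NQ6, period=Q2 has return_pct=-0.4.

-0.4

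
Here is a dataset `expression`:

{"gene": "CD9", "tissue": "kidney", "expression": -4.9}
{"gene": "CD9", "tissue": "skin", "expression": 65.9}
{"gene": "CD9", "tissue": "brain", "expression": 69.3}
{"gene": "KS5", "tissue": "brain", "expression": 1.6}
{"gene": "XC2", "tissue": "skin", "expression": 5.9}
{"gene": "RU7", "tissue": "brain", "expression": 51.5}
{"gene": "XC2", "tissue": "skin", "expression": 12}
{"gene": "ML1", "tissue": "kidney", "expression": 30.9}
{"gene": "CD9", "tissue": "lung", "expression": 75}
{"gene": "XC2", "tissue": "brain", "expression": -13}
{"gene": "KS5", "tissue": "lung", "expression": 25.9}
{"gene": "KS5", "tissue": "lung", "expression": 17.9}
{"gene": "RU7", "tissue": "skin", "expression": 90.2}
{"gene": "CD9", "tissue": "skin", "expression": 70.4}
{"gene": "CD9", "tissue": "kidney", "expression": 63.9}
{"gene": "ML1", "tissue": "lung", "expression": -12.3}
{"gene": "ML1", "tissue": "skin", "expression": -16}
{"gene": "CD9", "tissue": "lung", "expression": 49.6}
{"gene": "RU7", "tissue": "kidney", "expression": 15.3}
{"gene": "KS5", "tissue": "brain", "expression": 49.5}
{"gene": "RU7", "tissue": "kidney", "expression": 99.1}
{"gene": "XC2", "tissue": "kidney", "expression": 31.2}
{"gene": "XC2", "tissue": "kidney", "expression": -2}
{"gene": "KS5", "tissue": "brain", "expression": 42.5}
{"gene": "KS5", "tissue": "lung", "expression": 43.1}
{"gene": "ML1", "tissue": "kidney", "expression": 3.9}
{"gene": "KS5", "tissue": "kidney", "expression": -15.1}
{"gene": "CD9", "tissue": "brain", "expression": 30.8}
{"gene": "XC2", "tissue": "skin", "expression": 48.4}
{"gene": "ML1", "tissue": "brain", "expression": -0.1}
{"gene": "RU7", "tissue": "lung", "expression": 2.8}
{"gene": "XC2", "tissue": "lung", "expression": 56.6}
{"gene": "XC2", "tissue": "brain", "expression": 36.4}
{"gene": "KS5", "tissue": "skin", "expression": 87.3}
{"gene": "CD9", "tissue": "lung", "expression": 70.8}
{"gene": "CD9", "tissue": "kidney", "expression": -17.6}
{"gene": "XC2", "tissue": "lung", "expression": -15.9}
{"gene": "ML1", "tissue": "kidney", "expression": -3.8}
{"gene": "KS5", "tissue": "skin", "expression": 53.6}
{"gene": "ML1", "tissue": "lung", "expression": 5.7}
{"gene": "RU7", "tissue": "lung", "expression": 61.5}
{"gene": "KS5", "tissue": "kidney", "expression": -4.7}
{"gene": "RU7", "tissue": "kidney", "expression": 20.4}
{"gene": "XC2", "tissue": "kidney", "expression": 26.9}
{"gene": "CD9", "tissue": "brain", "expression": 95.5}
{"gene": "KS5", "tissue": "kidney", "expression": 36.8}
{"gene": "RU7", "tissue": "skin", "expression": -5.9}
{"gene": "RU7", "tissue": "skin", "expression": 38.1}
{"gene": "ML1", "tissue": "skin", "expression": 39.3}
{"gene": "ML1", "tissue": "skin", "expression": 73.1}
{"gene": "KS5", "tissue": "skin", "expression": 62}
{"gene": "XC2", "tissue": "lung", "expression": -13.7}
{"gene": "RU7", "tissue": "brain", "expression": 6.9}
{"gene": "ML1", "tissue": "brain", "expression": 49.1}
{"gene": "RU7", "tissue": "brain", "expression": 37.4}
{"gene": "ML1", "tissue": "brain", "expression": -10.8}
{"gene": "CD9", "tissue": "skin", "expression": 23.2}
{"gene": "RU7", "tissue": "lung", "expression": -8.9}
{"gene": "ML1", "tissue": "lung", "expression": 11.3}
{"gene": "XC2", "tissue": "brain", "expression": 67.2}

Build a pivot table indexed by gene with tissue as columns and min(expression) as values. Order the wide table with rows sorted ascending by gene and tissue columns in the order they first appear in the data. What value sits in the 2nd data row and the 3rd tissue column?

1.6

With rows sorted ascending by gene, row 2 is gene=KS5. tissue columns in first-appearance order: kidney, skin, brain, lung; column 3 is brain.
Long rows with gene=KS5, tissue=brain: min(1.6, 49.5, 42.5) = 1.6.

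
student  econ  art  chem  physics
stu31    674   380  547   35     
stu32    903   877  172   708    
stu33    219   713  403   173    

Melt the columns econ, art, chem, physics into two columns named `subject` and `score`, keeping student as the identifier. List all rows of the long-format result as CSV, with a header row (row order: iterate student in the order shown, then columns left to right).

student,subject,score
stu31,econ,674
stu31,art,380
stu31,chem,547
stu31,physics,35
stu32,econ,903
stu32,art,877
stu32,chem,172
stu32,physics,708
stu33,econ,219
stu33,art,713
stu33,chem,403
stu33,physics,173

Each (student, column) pair becomes one row: 3 × 4 = 12 rows.
For example, (stu31, econ) → score=674.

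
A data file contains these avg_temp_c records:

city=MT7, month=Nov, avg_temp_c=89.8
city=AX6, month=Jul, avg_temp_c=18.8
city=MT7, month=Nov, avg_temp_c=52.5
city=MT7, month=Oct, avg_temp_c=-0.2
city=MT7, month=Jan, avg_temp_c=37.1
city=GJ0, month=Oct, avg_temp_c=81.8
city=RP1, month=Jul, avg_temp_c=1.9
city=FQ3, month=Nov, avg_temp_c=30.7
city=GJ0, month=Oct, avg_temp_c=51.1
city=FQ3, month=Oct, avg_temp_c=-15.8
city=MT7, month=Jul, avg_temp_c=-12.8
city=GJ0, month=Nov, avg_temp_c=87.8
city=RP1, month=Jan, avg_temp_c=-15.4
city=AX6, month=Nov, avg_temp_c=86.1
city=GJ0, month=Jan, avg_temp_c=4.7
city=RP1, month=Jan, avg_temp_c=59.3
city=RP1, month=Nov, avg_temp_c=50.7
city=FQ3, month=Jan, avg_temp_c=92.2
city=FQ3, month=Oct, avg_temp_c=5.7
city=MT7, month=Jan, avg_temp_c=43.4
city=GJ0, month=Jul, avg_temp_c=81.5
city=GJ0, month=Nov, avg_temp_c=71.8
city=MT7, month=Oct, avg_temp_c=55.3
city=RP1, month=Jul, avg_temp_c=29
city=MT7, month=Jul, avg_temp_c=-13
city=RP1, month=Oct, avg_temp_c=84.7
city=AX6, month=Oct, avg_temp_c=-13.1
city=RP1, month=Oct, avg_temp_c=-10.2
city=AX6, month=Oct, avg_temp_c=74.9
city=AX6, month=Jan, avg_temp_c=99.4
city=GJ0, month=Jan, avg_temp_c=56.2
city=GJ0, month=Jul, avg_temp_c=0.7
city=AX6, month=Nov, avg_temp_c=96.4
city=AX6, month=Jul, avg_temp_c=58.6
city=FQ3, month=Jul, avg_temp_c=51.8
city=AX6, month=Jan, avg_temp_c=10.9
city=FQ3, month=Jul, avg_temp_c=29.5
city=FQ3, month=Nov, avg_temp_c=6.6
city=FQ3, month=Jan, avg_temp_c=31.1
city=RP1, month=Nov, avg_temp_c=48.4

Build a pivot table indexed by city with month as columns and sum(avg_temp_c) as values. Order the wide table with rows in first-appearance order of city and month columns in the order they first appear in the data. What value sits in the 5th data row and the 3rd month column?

With rows in first-appearance order of city, row 5 is city=FQ3. month columns in first-appearance order: Nov, Jul, Oct, Jan; column 3 is Oct.
Long rows with city=FQ3, month=Oct: -15.8 + 5.7 = -10.1.

-10.1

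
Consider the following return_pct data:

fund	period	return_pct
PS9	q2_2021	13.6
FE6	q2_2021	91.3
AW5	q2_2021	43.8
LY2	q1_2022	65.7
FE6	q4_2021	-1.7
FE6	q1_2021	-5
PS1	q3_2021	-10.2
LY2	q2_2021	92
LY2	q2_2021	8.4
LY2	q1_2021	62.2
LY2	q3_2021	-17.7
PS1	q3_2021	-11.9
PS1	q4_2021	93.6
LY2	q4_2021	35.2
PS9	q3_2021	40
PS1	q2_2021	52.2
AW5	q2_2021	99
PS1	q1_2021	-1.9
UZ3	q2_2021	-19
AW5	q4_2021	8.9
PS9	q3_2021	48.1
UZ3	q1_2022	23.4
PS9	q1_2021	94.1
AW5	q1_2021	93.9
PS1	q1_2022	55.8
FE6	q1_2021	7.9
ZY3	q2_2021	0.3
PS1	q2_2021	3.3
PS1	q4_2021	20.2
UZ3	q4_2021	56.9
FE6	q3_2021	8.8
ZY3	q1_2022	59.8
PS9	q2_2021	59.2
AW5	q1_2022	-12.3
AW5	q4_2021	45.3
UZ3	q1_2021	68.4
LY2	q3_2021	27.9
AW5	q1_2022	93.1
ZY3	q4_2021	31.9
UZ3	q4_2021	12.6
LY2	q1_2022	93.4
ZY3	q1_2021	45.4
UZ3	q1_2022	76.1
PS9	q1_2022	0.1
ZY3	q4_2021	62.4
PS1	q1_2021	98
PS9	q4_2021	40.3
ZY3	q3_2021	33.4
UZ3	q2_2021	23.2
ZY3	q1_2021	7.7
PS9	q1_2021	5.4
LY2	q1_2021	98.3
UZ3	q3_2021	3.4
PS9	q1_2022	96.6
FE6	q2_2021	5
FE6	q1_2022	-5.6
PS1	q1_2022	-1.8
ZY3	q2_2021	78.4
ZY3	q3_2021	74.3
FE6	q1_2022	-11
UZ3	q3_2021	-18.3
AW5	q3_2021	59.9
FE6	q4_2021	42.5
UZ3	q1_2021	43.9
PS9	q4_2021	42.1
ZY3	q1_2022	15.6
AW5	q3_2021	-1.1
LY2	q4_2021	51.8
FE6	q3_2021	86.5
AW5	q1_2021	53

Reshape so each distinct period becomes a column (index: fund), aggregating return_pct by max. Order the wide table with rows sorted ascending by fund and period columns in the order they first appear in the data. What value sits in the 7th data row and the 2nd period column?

59.8

With rows sorted ascending by fund, row 7 is fund=ZY3. period columns in first-appearance order: q2_2021, q1_2022, q4_2021, q1_2021, q3_2021; column 2 is q1_2022.
Long rows with fund=ZY3, period=q1_2022: max(59.8, 15.6) = 59.8.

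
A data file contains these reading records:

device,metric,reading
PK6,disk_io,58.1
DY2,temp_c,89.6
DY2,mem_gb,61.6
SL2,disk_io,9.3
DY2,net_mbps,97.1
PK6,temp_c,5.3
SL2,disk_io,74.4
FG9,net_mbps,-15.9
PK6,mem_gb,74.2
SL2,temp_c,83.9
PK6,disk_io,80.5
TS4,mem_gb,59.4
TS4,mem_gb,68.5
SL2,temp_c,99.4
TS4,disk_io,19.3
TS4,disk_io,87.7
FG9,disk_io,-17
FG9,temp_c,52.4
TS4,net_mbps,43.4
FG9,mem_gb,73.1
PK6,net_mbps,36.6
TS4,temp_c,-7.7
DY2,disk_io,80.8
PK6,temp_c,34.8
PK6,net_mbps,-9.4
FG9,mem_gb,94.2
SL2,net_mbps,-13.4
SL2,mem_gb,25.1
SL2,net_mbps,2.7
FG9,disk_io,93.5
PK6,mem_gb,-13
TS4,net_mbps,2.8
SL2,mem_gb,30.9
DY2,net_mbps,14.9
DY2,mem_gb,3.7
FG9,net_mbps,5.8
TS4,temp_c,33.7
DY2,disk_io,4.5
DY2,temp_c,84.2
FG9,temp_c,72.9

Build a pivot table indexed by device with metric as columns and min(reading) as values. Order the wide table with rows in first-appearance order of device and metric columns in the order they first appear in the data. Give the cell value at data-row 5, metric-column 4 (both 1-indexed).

2.8

With rows in first-appearance order of device, row 5 is device=TS4. metric columns in first-appearance order: disk_io, temp_c, mem_gb, net_mbps; column 4 is net_mbps.
Long rows with device=TS4, metric=net_mbps: min(43.4, 2.8) = 2.8.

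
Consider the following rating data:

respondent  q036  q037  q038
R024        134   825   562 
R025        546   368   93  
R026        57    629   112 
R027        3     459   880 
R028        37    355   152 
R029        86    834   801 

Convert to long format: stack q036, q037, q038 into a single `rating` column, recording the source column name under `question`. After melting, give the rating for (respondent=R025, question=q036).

546

Unpivoting turns each (respondent, wide-column) pair into one long row.
The wide cell at row R025, column q036 holds 546, so the long row (R025, q036) has rating=546.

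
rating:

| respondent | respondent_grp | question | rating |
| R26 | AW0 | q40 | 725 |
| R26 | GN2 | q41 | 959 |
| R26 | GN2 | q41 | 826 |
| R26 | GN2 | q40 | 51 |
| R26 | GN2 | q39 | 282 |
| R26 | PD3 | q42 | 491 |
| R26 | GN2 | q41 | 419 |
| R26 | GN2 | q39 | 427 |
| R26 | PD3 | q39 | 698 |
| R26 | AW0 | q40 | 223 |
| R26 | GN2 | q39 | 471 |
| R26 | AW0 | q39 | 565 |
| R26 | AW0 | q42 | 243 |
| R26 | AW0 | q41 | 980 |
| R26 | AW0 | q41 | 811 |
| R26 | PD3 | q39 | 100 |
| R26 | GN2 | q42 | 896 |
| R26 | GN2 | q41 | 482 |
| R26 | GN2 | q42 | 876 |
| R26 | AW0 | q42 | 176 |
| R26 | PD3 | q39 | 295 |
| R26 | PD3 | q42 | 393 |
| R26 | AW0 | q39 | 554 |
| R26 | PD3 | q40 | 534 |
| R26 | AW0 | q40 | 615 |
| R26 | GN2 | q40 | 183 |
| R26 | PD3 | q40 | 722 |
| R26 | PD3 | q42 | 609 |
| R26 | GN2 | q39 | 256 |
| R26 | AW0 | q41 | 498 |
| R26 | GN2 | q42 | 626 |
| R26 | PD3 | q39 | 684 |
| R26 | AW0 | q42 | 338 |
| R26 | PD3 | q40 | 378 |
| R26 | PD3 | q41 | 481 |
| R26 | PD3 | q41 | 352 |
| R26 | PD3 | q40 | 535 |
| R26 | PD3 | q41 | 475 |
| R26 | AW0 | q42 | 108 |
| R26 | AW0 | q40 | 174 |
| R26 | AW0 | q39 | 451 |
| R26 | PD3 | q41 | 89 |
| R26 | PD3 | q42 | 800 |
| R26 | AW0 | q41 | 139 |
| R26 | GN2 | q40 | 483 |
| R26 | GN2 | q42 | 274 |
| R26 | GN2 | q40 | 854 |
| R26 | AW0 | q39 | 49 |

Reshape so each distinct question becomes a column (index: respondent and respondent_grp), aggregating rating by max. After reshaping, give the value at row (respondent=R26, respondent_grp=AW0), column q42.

338

Rows with respondent=R26, respondent_grp=AW0 and question=q42: rating values are 243, 176, 338, 108.
max(243, 176, 338, 108) = 338.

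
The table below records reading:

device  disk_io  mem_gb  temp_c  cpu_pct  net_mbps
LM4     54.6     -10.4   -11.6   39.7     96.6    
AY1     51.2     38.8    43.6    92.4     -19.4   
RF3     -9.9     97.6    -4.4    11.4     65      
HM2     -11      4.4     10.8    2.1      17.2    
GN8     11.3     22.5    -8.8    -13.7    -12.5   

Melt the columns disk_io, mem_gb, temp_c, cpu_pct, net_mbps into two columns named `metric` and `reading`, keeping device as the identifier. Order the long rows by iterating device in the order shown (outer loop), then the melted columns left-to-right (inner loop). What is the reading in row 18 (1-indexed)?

10.8

25 rows total (5 × 5). Row 18: index ⌊(18-1)/5⌋ = 3 into device → HM2; (18-1) mod 5 = 2 into the melted columns → temp_c.
So row 18 is (HM2, temp_c, 10.8); reading = 10.8.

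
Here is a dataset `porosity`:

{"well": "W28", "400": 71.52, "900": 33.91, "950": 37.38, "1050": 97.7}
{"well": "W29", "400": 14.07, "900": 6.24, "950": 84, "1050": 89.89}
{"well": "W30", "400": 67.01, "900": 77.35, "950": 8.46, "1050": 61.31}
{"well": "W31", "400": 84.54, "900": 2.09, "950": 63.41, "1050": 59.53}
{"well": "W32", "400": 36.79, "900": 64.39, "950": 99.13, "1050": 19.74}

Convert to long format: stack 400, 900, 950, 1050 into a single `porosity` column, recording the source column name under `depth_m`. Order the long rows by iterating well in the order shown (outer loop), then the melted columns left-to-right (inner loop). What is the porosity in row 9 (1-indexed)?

20 rows total (5 × 4). Row 9: index ⌊(9-1)/4⌋ = 2 into well → W30; (9-1) mod 4 = 0 into the melted columns → 400.
So row 9 is (W30, 400, 67.01); porosity = 67.01.

67.01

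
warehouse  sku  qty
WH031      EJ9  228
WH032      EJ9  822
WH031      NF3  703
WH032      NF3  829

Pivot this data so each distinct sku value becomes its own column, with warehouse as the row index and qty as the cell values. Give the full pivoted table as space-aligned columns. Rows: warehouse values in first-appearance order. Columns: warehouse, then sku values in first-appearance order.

warehouse  EJ9  NF3
WH031      228  703
WH032      822  829

Columns: warehouse plus the 2 distinct sku values (EJ9, NF3).
For example, row WH031 column EJ9 takes qty=228 from the long row (WH031, EJ9).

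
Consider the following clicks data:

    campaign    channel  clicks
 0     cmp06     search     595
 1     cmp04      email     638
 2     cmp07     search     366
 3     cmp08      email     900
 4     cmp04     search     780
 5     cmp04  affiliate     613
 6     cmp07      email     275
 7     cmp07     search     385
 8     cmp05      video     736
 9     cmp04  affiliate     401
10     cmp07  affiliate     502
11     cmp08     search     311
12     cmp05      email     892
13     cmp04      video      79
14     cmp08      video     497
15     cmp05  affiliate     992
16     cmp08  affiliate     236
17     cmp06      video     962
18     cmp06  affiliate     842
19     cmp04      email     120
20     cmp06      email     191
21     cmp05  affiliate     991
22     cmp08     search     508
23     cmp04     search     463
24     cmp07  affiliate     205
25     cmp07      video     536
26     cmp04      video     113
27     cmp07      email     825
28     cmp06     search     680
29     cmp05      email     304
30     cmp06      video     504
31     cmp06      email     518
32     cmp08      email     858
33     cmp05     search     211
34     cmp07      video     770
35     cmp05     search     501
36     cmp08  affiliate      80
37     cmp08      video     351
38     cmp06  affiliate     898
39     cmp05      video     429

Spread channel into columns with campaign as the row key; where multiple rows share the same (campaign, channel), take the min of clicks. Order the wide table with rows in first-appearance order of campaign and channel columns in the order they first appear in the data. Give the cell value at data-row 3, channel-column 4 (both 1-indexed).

536

With rows in first-appearance order of campaign, row 3 is campaign=cmp07. channel columns in first-appearance order: search, email, affiliate, video; column 4 is video.
Long rows with campaign=cmp07, channel=video: min(536, 770) = 536.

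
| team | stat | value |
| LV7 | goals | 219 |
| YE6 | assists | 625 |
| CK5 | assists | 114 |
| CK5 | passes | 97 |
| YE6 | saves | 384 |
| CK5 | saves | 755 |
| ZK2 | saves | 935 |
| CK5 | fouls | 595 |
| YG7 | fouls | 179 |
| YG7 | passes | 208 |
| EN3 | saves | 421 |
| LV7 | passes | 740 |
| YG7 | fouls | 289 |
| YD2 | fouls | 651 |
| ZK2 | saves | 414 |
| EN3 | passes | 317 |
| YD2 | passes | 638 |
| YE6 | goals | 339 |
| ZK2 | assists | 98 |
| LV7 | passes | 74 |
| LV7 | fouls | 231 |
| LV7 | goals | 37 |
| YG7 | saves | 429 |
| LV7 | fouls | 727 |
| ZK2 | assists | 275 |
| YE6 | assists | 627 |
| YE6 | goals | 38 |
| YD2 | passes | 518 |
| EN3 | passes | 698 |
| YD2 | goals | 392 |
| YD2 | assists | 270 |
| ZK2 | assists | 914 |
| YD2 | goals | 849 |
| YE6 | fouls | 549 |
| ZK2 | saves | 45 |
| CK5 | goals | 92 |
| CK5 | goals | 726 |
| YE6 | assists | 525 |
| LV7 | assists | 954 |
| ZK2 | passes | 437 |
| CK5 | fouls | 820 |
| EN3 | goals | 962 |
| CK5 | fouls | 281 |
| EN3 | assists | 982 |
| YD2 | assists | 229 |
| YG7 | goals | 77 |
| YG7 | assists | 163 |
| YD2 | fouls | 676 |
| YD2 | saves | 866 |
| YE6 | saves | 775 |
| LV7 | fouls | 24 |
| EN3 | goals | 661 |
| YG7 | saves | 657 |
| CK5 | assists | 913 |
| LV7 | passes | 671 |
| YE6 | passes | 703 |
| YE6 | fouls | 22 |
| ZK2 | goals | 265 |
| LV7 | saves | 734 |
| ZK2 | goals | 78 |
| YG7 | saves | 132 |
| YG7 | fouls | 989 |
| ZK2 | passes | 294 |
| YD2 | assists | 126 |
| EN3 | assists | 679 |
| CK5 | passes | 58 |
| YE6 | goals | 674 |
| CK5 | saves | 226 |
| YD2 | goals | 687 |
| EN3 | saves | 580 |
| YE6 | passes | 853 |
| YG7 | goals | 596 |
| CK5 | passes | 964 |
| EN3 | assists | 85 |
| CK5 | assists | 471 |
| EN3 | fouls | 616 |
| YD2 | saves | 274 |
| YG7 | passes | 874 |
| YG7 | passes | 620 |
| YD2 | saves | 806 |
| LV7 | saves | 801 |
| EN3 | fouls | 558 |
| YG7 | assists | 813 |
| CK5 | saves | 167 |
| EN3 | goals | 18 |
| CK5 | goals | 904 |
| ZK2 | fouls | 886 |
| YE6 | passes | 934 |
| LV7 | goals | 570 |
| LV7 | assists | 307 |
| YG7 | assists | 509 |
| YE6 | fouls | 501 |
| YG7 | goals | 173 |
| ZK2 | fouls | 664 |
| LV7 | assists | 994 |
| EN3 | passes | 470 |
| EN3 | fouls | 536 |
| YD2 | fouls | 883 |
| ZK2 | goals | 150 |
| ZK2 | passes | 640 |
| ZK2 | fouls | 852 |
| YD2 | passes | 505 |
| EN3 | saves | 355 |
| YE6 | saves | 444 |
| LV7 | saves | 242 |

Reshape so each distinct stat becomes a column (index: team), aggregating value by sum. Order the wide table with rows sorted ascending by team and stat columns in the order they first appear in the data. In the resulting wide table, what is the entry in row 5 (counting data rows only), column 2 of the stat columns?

With rows sorted ascending by team, row 5 is team=YE6. stat columns in first-appearance order: goals, assists, passes, saves, fouls; column 2 is assists.
Long rows with team=YE6, stat=assists: 625 + 627 + 525 = 1777.

1777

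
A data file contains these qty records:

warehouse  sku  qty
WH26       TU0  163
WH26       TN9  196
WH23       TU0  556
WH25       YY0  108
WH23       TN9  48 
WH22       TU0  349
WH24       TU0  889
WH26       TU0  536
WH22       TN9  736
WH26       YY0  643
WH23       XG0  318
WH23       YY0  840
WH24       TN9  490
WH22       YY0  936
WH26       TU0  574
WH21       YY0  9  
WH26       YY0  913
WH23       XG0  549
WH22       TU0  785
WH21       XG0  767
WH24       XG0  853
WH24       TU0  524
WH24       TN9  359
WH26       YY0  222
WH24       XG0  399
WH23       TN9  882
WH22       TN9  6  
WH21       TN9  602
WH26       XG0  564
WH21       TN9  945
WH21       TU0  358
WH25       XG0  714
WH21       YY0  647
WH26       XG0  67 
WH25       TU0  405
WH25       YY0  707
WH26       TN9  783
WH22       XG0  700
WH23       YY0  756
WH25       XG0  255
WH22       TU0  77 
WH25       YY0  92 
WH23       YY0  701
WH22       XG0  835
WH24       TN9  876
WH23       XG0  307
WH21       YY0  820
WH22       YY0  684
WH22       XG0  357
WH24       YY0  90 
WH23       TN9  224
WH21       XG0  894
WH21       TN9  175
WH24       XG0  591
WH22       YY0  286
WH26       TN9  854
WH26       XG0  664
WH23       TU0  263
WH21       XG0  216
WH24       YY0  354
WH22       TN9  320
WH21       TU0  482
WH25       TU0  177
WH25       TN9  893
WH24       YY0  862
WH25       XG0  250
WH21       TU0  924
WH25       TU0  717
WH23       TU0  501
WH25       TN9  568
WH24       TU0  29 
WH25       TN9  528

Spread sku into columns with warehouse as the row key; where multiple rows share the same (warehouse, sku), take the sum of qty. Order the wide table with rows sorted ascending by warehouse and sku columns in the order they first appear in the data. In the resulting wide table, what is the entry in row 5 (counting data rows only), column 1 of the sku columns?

With rows sorted ascending by warehouse, row 5 is warehouse=WH25. sku columns in first-appearance order: TU0, TN9, YY0, XG0; column 1 is TU0.
Long rows with warehouse=WH25, sku=TU0: 405 + 177 + 717 = 1299.

1299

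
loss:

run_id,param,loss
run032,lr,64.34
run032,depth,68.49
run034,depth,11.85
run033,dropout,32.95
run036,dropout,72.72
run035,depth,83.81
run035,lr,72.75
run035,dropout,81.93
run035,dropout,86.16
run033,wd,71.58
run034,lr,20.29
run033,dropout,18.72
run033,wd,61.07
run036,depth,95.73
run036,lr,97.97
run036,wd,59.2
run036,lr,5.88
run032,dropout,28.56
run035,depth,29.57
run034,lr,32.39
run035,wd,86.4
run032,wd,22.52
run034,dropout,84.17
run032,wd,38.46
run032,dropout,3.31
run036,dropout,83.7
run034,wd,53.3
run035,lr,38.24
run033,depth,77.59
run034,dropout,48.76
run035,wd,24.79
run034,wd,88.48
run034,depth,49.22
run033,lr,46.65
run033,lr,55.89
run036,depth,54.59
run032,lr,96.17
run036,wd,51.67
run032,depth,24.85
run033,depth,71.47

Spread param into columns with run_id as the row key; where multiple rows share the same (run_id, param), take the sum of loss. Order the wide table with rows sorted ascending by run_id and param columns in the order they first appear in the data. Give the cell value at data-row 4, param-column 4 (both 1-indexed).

111.19

With rows sorted ascending by run_id, row 4 is run_id=run035. param columns in first-appearance order: lr, depth, dropout, wd; column 4 is wd.
Long rows with run_id=run035, param=wd: 86.4 + 24.79 = 111.19.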